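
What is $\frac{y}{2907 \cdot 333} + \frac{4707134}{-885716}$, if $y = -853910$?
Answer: $- \frac{156263923021}{25217663094} \approx -6.1966$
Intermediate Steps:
$\frac{y}{2907 \cdot 333} + \frac{4707134}{-885716} = - \frac{853910}{2907 \cdot 333} + \frac{4707134}{-885716} = - \frac{853910}{968031} + 4707134 \left(- \frac{1}{885716}\right) = \left(-853910\right) \frac{1}{968031} - \frac{2353567}{442858} = - \frac{50230}{56943} - \frac{2353567}{442858} = - \frac{156263923021}{25217663094}$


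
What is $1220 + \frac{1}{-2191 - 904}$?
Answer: $\frac{3775899}{3095} \approx 1220.0$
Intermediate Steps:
$1220 + \frac{1}{-2191 - 904} = 1220 + \frac{1}{-3095} = 1220 - \frac{1}{3095} = \frac{3775899}{3095}$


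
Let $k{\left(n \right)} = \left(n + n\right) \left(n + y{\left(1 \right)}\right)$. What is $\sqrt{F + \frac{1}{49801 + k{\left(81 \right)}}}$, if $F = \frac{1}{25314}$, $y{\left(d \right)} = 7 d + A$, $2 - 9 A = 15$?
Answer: $\frac{\sqrt{144011111870814}}{1615615422} \approx 0.0074278$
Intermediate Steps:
$A = - \frac{13}{9}$ ($A = \frac{2}{9} - \frac{5}{3} = - \frac{13}{9} \approx -1.4444$)
$y{\left(d \right)} = - \frac{13}{9} + 7 d$ ($y{\left(d \right)} = 7 d - \frac{13}{9} = - \frac{13}{9} + 7 d$)
$k{\left(n \right)} = 2 n \left(\frac{50}{9} + n\right)$ ($k{\left(n \right)} = \left(n + n\right) \left(n + \left(- \frac{13}{9} + 7 \cdot 1\right)\right) = 2 n \left(n + \left(- \frac{13}{9} + 7\right)\right) = 2 n \left(n + \frac{50}{9}\right) = 2 n \left(\frac{50}{9} + n\right)$)
$F = \frac{1}{25314} \approx 3.9504 \cdot 10^{-5}$
$\sqrt{F + \frac{1}{49801 + k{\left(81 \right)}}} = \sqrt{\frac{1}{25314} + \frac{1}{49801 + \frac{2}{9} \cdot 81 \left(50 + 9 \cdot 81\right)}} = \sqrt{\frac{1}{25314} + \frac{1}{49801 + \frac{2}{9} \cdot 81 \left(50 + 729\right)}} = \sqrt{\frac{1}{25314} + \frac{1}{49801 + \frac{2}{9} \cdot 81 \cdot 779}} = \sqrt{\frac{1}{25314} + \frac{1}{49801 + 14022}} = \sqrt{\frac{1}{25314} + \frac{1}{63823}} = \sqrt{\frac{89137}{1615615422}} = \frac{\sqrt{144011111870814}}{1615615422}$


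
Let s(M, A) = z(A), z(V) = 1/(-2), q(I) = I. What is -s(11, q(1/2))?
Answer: ½ ≈ 0.50000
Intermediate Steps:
z(V) = -½
s(M, A) = -½
-s(11, q(1/2)) = -1*(-½) = ½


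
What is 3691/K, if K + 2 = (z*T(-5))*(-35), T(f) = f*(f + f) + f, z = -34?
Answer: 3691/53548 ≈ 0.068929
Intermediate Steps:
T(f) = f + 2*f² (T(f) = f*(2*f) + f = 2*f² + f = f + 2*f²)
K = 53548 (K = -2 - (-170)*(1 + 2*(-5))*(-35) = -2 - (-170)*(1 - 10)*(-35) = -2 - (-170)*(-9)*(-35) = -2 - 34*45*(-35) = -2 - 1530*(-35) = -2 + 53550 = 53548)
3691/K = 3691/53548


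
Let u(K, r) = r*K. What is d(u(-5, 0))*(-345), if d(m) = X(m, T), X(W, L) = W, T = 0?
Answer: 0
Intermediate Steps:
u(K, r) = K*r
d(m) = m
d(u(-5, 0))*(-345) = -5*0*(-345) = 0*(-345) = 0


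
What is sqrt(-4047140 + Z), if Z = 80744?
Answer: 2*I*sqrt(991599) ≈ 1991.6*I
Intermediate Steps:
sqrt(-4047140 + Z) = sqrt(-4047140 + 80744) = sqrt(-3966396) = 2*I*sqrt(991599)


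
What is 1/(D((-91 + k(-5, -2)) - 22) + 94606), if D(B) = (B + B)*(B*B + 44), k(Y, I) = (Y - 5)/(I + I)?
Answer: -4/10454333 ≈ -3.8262e-7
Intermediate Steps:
k(Y, I) = (-5 + Y)/(2*I) (k(Y, I) = (-5 + Y)/((2*I)) = (-5 + Y)*(1/(2*I)) = (-5 + Y)/(2*I))
D(B) = 2*B*(44 + B²) (D(B) = (2*B)*(B² + 44) = (2*B)*(44 + B²) = 2*B*(44 + B²))
1/(D((-91 + k(-5, -2)) - 22) + 94606) = 1/(2*((-91 + (½)*(-5 - 5)/(-2)) - 22)*(44 + ((-91 + (½)*(-5 - 5)/(-2)) - 22)²) + 94606) = 1/(2*((-91 + (½)*(-½)*(-10)) - 22)*(44 + ((-91 + (½)*(-½)*(-10)) - 22)²) + 94606) = 1/(2*((-91 + 5/2) - 22)*(44 + ((-91 + 5/2) - 22)²) + 94606) = 1/(2*(-177/2 - 22)*(44 + (-177/2 - 22)²) + 94606) = 1/(2*(-221/2)*(44 + (-221/2)²) + 94606) = 1/(2*(-221/2)*(44 + 48841/4) + 94606) = 1/(2*(-221/2)*(49017/4) + 94606) = 1/(-10832757/4 + 94606) = 1/(-10454333/4) = -4/10454333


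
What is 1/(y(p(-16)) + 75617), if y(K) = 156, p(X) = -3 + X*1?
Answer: 1/75773 ≈ 1.3197e-5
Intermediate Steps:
p(X) = -3 + X
1/(y(p(-16)) + 75617) = 1/(156 + 75617) = 1/75773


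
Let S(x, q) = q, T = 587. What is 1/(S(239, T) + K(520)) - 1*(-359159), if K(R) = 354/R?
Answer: 54878417983/152797 ≈ 3.5916e+5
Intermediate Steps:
1/(S(239, T) + K(520)) - 1*(-359159) = 1/(587 + 354/520) - 1*(-359159) = 1/(587 + 354*(1/520)) + 359159 = 1/(587 + 177/260) + 359159 = 1/(152797/260) + 359159 = 260/152797 + 359159 = 54878417983/152797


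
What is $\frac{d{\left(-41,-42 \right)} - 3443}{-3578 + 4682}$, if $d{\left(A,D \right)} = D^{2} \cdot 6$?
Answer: $\frac{7141}{1104} \approx 6.4683$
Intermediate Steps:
$d{\left(A,D \right)} = 6 D^{2}$
$\frac{d{\left(-41,-42 \right)} - 3443}{-3578 + 4682} = \frac{6 \left(-42\right)^{2} - 3443}{-3578 + 4682} = \frac{6 \cdot 1764 - 3443}{1104} = \left(10584 - 3443\right) \frac{1}{1104} = 7141 \cdot \frac{1}{1104} = \frac{7141}{1104}$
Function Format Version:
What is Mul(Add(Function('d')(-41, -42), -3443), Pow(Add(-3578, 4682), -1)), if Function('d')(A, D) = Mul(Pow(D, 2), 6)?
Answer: Rational(7141, 1104) ≈ 6.4683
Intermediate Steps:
Function('d')(A, D) = Mul(6, Pow(D, 2))
Mul(Add(Function('d')(-41, -42), -3443), Pow(Add(-3578, 4682), -1)) = Mul(Add(Mul(6, Pow(-42, 2)), -3443), Pow(Add(-3578, 4682), -1)) = Mul(Add(Mul(6, 1764), -3443), Pow(1104, -1)) = Mul(Add(10584, -3443), Rational(1, 1104)) = Mul(7141, Rational(1, 1104)) = Rational(7141, 1104)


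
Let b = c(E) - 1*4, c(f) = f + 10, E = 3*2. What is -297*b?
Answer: -3564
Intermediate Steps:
E = 6
c(f) = 10 + f
b = 12 (b = (10 + 6) - 1*4 = 16 - 4 = 12)
-297*b = -297*12 = -3564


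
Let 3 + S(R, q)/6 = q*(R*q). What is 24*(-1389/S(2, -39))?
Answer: -1852/1013 ≈ -1.8282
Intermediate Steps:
S(R, q) = -18 + 6*R*q² (S(R, q) = -18 + 6*(q*(R*q)) = -18 + 6*(R*q²) = -18 + 6*R*q²)
24*(-1389/S(2, -39)) = 24*(-1389/(-18 + 6*2*(-39)²)) = 24*(-1389/(-18 + 6*2*1521)) = 24*(-1389/(-18 + 18252)) = 24*(-1389/18234) = 24*(-1389*1/18234) = 24*(-463/6078) = -1852/1013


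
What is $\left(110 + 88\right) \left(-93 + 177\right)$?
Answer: $16632$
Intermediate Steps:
$\left(110 + 88\right) \left(-93 + 177\right) = 198 \cdot 84 = 16632$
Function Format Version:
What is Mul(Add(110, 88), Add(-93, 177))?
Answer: 16632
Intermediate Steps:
Mul(Add(110, 88), Add(-93, 177)) = Mul(198, 84) = 16632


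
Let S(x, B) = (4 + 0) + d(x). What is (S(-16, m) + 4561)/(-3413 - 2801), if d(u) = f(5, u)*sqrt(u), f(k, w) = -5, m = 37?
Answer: -4565/6214 + 10*I/3107 ≈ -0.73463 + 0.0032185*I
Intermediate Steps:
d(u) = -5*sqrt(u)
S(x, B) = 4 - 5*sqrt(x) (S(x, B) = (4 + 0) - 5*sqrt(x) = 4 - 5*sqrt(x))
(S(-16, m) + 4561)/(-3413 - 2801) = ((4 - 20*I) + 4561)/(-3413 - 2801) = ((4 - 20*I) + 4561)/(-6214) = ((4 - 20*I) + 4561)*(-1/6214) = (4565 - 20*I)*(-1/6214) = -4565/6214 + 10*I/3107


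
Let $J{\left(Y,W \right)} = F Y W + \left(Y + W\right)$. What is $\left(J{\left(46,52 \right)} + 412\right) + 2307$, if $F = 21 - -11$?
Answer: $79361$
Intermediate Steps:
$F = 32$ ($F = 21 + 11 = 32$)
$J{\left(Y,W \right)} = W + Y + 32 W Y$ ($J{\left(Y,W \right)} = 32 Y W + \left(Y + W\right) = 32 W Y + \left(W + Y\right) = W + Y + 32 W Y$)
$\left(J{\left(46,52 \right)} + 412\right) + 2307 = \left(\left(52 + 46 + 32 \cdot 52 \cdot 46\right) + 412\right) + 2307 = \left(\left(52 + 46 + 76544\right) + 412\right) + 2307 = \left(76642 + 412\right) + 2307 = 77054 + 2307 = 79361$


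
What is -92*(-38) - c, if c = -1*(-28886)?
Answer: -25390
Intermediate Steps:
c = 28886
-92*(-38) - c = -92*(-38) - 1*28886 = 3496 - 28886 = -25390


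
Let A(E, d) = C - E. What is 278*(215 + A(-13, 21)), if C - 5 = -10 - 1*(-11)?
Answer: 65052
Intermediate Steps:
C = 6 (C = 5 + (-10 - 1*(-11)) = 5 + (-10 + 11) = 5 + 1 = 6)
A(E, d) = 6 - E
278*(215 + A(-13, 21)) = 278*(215 + (6 - 1*(-13))) = 278*(215 + (6 + 13)) = 278*(215 + 19) = 278*234 = 65052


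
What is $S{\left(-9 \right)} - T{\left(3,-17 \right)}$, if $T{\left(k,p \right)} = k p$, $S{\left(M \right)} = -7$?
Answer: $44$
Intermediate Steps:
$S{\left(-9 \right)} - T{\left(3,-17 \right)} = -7 - 3 \left(-17\right) = -7 - -51 = -7 + 51 = 44$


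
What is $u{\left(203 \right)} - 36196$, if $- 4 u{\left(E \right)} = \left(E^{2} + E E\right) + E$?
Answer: $- \frac{227405}{4} \approx -56851.0$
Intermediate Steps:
$u{\left(E \right)} = - \frac{E^{2}}{2} - \frac{E}{4}$ ($u{\left(E \right)} = - \frac{\left(E^{2} + E E\right) + E}{4} = - \frac{\left(E^{2} + E^{2}\right) + E}{4} = - \frac{2 E^{2} + E}{4} = - \frac{E + 2 E^{2}}{4} = - \frac{E^{2}}{2} - \frac{E}{4}$)
$u{\left(203 \right)} - 36196 = \left(- \frac{1}{4}\right) 203 \left(1 + 2 \cdot 203\right) - 36196 = \left(- \frac{1}{4}\right) 203 \left(1 + 406\right) - 36196 = \left(- \frac{1}{4}\right) 203 \cdot 407 - 36196 = - \frac{82621}{4} - 36196 = - \frac{227405}{4}$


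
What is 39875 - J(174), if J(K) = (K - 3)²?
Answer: 10634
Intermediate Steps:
J(K) = (-3 + K)²
39875 - J(174) = 39875 - (-3 + 174)² = 39875 - 1*171² = 39875 - 1*29241 = 39875 - 29241 = 10634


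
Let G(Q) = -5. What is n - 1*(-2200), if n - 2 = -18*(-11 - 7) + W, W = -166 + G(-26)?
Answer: 2355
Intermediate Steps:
W = -171 (W = -166 - 5 = -171)
n = 155 (n = 2 + (-18*(-11 - 7) - 171) = 2 + (-18*(-18) - 171) = 2 + (324 - 171) = 2 + 153 = 155)
n - 1*(-2200) = 155 - 1*(-2200) = 155 + 2200 = 2355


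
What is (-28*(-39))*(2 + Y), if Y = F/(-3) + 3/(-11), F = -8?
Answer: 52780/11 ≈ 4798.2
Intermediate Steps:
Y = 79/33 (Y = -8/(-3) + 3/(-11) = -8*(-⅓) + 3*(-1/11) = 8/3 - 3/11 = 79/33 ≈ 2.3939)
(-28*(-39))*(2 + Y) = (-28*(-39))*(2 + 79/33) = 1092*(145/33) = 52780/11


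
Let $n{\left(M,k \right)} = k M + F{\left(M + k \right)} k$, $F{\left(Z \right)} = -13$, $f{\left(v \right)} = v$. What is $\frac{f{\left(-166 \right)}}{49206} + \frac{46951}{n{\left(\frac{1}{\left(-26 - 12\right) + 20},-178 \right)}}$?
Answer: $\frac{10394483132}{514571745} \approx 20.2$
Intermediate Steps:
$n{\left(M,k \right)} = - 13 k + M k$ ($n{\left(M,k \right)} = k M - 13 k = M k - 13 k = - 13 k + M k$)
$\frac{f{\left(-166 \right)}}{49206} + \frac{46951}{n{\left(\frac{1}{\left(-26 - 12\right) + 20},-178 \right)}} = - \frac{166}{49206} + \frac{46951}{\left(-178\right) \left(-13 + \frac{1}{\left(-26 - 12\right) + 20}\right)} = \left(-166\right) \frac{1}{49206} + \frac{46951}{\left(-178\right) \left(-13 + \frac{1}{-38 + 20}\right)} = - \frac{83}{24603} + \frac{46951}{\left(-178\right) \left(-13 + \frac{1}{-18}\right)} = - \frac{83}{24603} + \frac{46951}{\left(-178\right) \left(-13 - \frac{1}{18}\right)} = - \frac{83}{24603} + \frac{46951}{\left(-178\right) \left(- \frac{235}{18}\right)} = - \frac{83}{24603} + \frac{46951}{\frac{20915}{9}} = - \frac{83}{24603} + 46951 \cdot \frac{9}{20915} = - \frac{83}{24603} + \frac{422559}{20915} = \frac{10394483132}{514571745}$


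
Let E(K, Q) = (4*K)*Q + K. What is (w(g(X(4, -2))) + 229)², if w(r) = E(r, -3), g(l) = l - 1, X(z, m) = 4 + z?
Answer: 23104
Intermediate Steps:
E(K, Q) = K + 4*K*Q (E(K, Q) = 4*K*Q + K = K + 4*K*Q)
g(l) = -1 + l
w(r) = -11*r (w(r) = r*(1 + 4*(-3)) = r*(1 - 12) = r*(-11) = -11*r)
(w(g(X(4, -2))) + 229)² = (-11*(-1 + (4 + 4)) + 229)² = (-11*(-1 + 8) + 229)² = (-11*7 + 229)² = (-77 + 229)² = 152² = 23104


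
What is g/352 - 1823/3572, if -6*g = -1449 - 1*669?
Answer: 154805/314336 ≈ 0.49248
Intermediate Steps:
g = 353 (g = -(-1449 - 1*669)/6 = -(-1449 - 669)/6 = -⅙*(-2118) = 353)
g/352 - 1823/3572 = 353/352 - 1823/3572 = 154805/314336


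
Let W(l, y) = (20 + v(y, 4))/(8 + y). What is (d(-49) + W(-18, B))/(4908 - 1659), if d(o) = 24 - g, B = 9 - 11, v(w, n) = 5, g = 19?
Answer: 55/19494 ≈ 0.0028214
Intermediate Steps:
B = -2
W(l, y) = 25/(8 + y) (W(l, y) = (20 + 5)/(8 + y) = 25/(8 + y))
d(o) = 5 (d(o) = 24 - 1*19 = 24 - 19 = 5)
(d(-49) + W(-18, B))/(4908 - 1659) = (5 + 25/(8 - 2))/(4908 - 1659) = (5 + 25/6)/3249 = (5 + 25*(⅙))*(1/3249) = (5 + 25/6)*(1/3249) = (55/6)*(1/3249) = 55/19494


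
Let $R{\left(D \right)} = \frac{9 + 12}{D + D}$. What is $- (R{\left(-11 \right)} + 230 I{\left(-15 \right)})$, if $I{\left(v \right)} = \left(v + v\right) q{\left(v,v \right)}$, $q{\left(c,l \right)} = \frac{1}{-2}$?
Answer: $- \frac{75879}{22} \approx -3449.0$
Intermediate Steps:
$q{\left(c,l \right)} = - \frac{1}{2}$
$R{\left(D \right)} = \frac{21}{2 D}$
$I{\left(v \right)} = - v$ ($I{\left(v \right)} = \left(v + v\right) \left(- \frac{1}{2}\right) = 2 v \left(- \frac{1}{2}\right) = - v$)
$- (R{\left(-11 \right)} + 230 I{\left(-15 \right)}) = - (\frac{21}{2 \left(-11\right)} + 230 \left(\left(-1\right) \left(-15\right)\right)) = - (\frac{21}{2} \left(- \frac{1}{11}\right) + 230 \cdot 15) = - (- \frac{21}{22} + 3450) = \left(-1\right) \frac{75879}{22} = - \frac{75879}{22}$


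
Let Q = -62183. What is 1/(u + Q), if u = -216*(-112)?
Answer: -1/37991 ≈ -2.6322e-5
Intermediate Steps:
u = 24192
1/(u + Q) = 1/(24192 - 62183) = 1/(-37991) = -1/37991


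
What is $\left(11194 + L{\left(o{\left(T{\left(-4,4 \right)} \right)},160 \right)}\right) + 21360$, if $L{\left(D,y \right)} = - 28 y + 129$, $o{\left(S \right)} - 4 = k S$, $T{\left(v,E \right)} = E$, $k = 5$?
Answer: $28203$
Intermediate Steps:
$o{\left(S \right)} = 4 + 5 S$
$L{\left(D,y \right)} = 129 - 28 y$
$\left(11194 + L{\left(o{\left(T{\left(-4,4 \right)} \right)},160 \right)}\right) + 21360 = \left(11194 + \left(129 - 4480\right)\right) + 21360 = \left(11194 - 4351\right) + 21360 = 6843 + 21360 = 28203$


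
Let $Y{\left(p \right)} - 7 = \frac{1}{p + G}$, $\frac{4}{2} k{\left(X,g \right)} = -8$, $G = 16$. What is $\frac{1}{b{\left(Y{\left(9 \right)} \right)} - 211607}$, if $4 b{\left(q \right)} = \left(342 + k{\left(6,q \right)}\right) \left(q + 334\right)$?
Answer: $- \frac{25}{4569728} \approx -5.4708 \cdot 10^{-6}$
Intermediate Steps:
$k{\left(X,g \right)} = -4$ ($k{\left(X,g \right)} = \frac{1}{2} \left(-8\right) = -4$)
$Y{\left(p \right)} = 7 + \frac{1}{16 + p}$ ($Y{\left(p \right)} = 7 + \frac{1}{p + 16} = 7 + \frac{1}{16 + p}$)
$b{\left(q \right)} = 28223 + \frac{169 q}{2}$ ($b{\left(q \right)} = \frac{\left(342 - 4\right) \left(q + 334\right)}{4} = \frac{338 \left(334 + q\right)}{4} = \frac{112892 + 338 q}{4} = 28223 + \frac{169 q}{2}$)
$\frac{1}{b{\left(Y{\left(9 \right)} \right)} - 211607} = \frac{1}{\left(28223 + \frac{169 \frac{113 + 7 \cdot 9}{16 + 9}}{2}\right) - 211607} = \frac{1}{\left(28223 + \frac{169 \frac{113 + 63}{25}}{2}\right) - 211607} = \frac{1}{\left(28223 + \frac{169 \cdot \frac{1}{25} \cdot 176}{2}\right) - 211607} = \frac{1}{\left(28223 + \frac{169}{2} \cdot \frac{176}{25}\right) - 211607} = \frac{1}{\left(28223 + \frac{14872}{25}\right) - 211607} = \frac{1}{\frac{720447}{25} - 211607} = \frac{1}{- \frac{4569728}{25}} = - \frac{25}{4569728}$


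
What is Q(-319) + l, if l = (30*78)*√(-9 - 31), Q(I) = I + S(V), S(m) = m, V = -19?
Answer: -338 + 4680*I*√10 ≈ -338.0 + 14799.0*I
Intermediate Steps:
Q(I) = -19 + I (Q(I) = I - 19 = -19 + I)
l = 4680*I*√10 (l = 2340*√(-40) = 2340*(2*I*√10) = 4680*I*√10 ≈ 14799.0*I)
Q(-319) + l = (-19 - 319) + 4680*I*√10 = -338 + 4680*I*√10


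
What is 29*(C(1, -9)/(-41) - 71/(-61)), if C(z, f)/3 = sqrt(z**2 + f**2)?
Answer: 2059/61 - 87*sqrt(82)/41 ≈ 14.539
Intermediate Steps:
C(z, f) = 3*sqrt(f**2 + z**2) (C(z, f) = 3*sqrt(z**2 + f**2) = 3*sqrt(f**2 + z**2))
29*(C(1, -9)/(-41) - 71/(-61)) = 29*((3*sqrt((-9)**2 + 1**2))/(-41) - 71/(-61)) = 29*((3*sqrt(81 + 1))*(-1/41) - 71*(-1/61)) = 29*((3*sqrt(82))*(-1/41) + 71/61) = 29*(-3*sqrt(82)/41 + 71/61) = 29*(71/61 - 3*sqrt(82)/41) = 2059/61 - 87*sqrt(82)/41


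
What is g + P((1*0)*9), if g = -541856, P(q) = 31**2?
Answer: -540895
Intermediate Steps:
P(q) = 961
g + P((1*0)*9) = -541856 + 961 = -540895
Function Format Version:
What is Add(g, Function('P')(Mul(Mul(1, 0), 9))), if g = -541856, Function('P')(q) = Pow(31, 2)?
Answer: -540895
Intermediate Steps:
Function('P')(q) = 961
Add(g, Function('P')(Mul(Mul(1, 0), 9))) = Add(-541856, 961) = -540895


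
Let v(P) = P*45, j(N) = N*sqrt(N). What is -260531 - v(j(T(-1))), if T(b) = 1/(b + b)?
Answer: -260531 + 45*I*sqrt(2)/4 ≈ -2.6053e+5 + 15.91*I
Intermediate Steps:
T(b) = 1/(2*b)
j(N) = N**(3/2)
v(P) = 45*P
-260531 - v(j(T(-1))) = -260531 - 45*((1/2)/(-1))**(3/2) = -260531 - 45*((1/2)*(-1))**(3/2) = -260531 - 45*(-1/2)**(3/2) = -260531 - 45*(-I*sqrt(2)/4) = -260531 - (-45)*I*sqrt(2)/4 = -260531 + 45*I*sqrt(2)/4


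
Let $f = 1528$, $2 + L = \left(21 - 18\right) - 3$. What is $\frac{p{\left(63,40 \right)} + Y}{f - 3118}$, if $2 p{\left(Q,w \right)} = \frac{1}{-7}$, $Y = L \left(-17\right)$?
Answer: $- \frac{95}{4452} \approx -0.021339$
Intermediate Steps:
$L = -2$ ($L = -2 + \left(\left(21 - 18\right) - 3\right) = -2 + \left(3 - 3\right) = -2 + 0 = -2$)
$Y = 34$ ($Y = \left(-2\right) \left(-17\right) = 34$)
$p{\left(Q,w \right)} = - \frac{1}{14}$ ($p{\left(Q,w \right)} = \frac{1}{2 \left(-7\right)} = \frac{1}{2} \left(- \frac{1}{7}\right) = - \frac{1}{14}$)
$\frac{p{\left(63,40 \right)} + Y}{f - 3118} = \frac{- \frac{1}{14} + 34}{1528 - 3118} = \frac{475}{14 \left(-1590\right)} = \frac{475}{14} \left(- \frac{1}{1590}\right) = - \frac{95}{4452}$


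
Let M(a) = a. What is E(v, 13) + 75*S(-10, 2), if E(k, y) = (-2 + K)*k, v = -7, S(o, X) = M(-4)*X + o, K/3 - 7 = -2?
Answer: -1441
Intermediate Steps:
K = 15 (K = 21 + 3*(-2) = 21 - 6 = 15)
S(o, X) = o - 4*X (S(o, X) = -4*X + o = o - 4*X)
E(k, y) = 13*k (E(k, y) = (-2 + 15)*k = 13*k)
E(v, 13) + 75*S(-10, 2) = 13*(-7) + 75*(-10 - 4*2) = -91 + 75*(-10 - 8) = -91 + 75*(-18) = -91 - 1350 = -1441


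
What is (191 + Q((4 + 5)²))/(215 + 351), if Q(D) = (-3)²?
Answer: 100/283 ≈ 0.35336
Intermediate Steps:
Q(D) = 9
(191 + Q((4 + 5)²))/(215 + 351) = (191 + 9)/(215 + 351) = 200/566 = 200*(1/566) = 100/283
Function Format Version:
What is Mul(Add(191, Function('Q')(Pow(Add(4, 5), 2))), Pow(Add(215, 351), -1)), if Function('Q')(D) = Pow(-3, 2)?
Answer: Rational(100, 283) ≈ 0.35336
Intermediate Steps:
Function('Q')(D) = 9
Mul(Add(191, Function('Q')(Pow(Add(4, 5), 2))), Pow(Add(215, 351), -1)) = Mul(Add(191, 9), Pow(Add(215, 351), -1)) = Mul(200, Pow(566, -1)) = Mul(200, Rational(1, 566)) = Rational(100, 283)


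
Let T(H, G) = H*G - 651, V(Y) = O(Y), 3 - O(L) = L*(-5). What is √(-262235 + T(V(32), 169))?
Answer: I*√235339 ≈ 485.12*I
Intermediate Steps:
O(L) = 3 + 5*L (O(L) = 3 - L*(-5) = 3 - (-5)*L = 3 + 5*L)
V(Y) = 3 + 5*Y
T(H, G) = -651 + G*H (T(H, G) = G*H - 651 = -651 + G*H)
√(-262235 + T(V(32), 169)) = √(-262235 + (-651 + 169*(3 + 5*32))) = √(-262235 + (-651 + 169*(3 + 160))) = √(-262235 + (-651 + 169*163)) = √(-262235 + (-651 + 27547)) = √(-262235 + 26896) = √(-235339) = I*√235339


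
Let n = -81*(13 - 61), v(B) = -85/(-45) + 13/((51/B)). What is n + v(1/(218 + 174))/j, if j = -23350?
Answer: 5444909051473/1400439600 ≈ 3888.0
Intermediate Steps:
v(B) = 17/9 + 13*B/51 (v(B) = -85*(-1/45) + 13*(B/51) = 17/9 + 13*B/51)
n = 3888 (n = -81*(-48) = 3888)
n + v(1/(218 + 174))/j = 3888 + (17/9 + 13/(51*(218 + 174)))/(-23350) = 3888 + (17/9 + (13/51)/392)*(-1/23350) = 3888 + (17/9 + (13/51)*(1/392))*(-1/23350) = 3888 + (17/9 + 13/19992)*(-1/23350) = 3888 + (113327/59976)*(-1/23350) = 3888 - 113327/1400439600 = 5444909051473/1400439600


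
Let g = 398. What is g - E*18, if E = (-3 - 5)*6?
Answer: 1262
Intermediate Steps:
E = -48 (E = -8*6 = -48)
g - E*18 = 398 - (-48)*18 = 398 - 1*(-864) = 398 + 864 = 1262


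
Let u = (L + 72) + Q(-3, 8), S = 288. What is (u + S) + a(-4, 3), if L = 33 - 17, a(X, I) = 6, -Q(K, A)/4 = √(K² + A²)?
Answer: 382 - 4*√73 ≈ 347.82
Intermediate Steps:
Q(K, A) = -4*√(A² + K²) (Q(K, A) = -4*√(K² + A²) = -4*√(A² + K²))
L = 16
u = 88 - 4*√73 (u = (16 + 72) - 4*√(8² + (-3)²) = 88 - 4*√(64 + 9) = 88 - 4*√73 ≈ 53.824)
(u + S) + a(-4, 3) = ((88 - 4*√73) + 288) + 6 = (376 - 4*√73) + 6 = 382 - 4*√73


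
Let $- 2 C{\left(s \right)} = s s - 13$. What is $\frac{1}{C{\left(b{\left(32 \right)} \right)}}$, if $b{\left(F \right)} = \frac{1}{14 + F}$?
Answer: $\frac{4232}{27507} \approx 0.15385$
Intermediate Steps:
$C{\left(s \right)} = \frac{13}{2} - \frac{s^{2}}{2}$ ($C{\left(s \right)} = - \frac{s s - 13}{2} = - \frac{s^{2} - 13}{2} = - \frac{-13 + s^{2}}{2} = \frac{13}{2} - \frac{s^{2}}{2}$)
$\frac{1}{C{\left(b{\left(32 \right)} \right)}} = \frac{1}{\frac{13}{2} - \frac{\left(\frac{1}{14 + 32}\right)^{2}}{2}} = \frac{1}{\frac{13}{2} - \frac{\left(\frac{1}{46}\right)^{2}}{2}} = \frac{1}{\frac{13}{2} - \frac{1}{2 \cdot 2116}} = \frac{1}{\frac{13}{2} - \frac{1}{4232}} = \frac{1}{\frac{27507}{4232}} = \frac{4232}{27507}$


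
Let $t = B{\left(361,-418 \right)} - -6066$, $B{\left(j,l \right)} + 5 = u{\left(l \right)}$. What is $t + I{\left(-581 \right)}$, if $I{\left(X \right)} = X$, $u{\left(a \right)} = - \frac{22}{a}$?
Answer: $\frac{104121}{19} \approx 5480.1$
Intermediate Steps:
$B{\left(j,l \right)} = -5 - \frac{22}{l}$
$t = \frac{115160}{19}$ ($t = \left(-5 - \frac{22}{-418}\right) - -6066 = \left(-5 - - \frac{1}{19}\right) + 6066 = \left(-5 + \frac{1}{19}\right) + 6066 = - \frac{94}{19} + 6066 = \frac{115160}{19} \approx 6061.1$)
$t + I{\left(-581 \right)} = \frac{115160}{19} - 581 = \frac{104121}{19}$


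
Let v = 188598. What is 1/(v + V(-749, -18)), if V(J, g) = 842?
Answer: 1/189440 ≈ 5.2787e-6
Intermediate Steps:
1/(v + V(-749, -18)) = 1/(188598 + 842) = 1/189440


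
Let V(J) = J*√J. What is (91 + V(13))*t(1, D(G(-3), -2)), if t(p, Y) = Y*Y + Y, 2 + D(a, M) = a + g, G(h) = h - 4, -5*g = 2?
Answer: 179634/25 + 25662*√13/25 ≈ 10886.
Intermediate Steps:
g = -⅖ (g = -⅕*2 = -⅖ ≈ -0.40000)
G(h) = -4 + h
V(J) = J^(3/2)
D(a, M) = -12/5 + a (D(a, M) = -2 + (a - ⅖) = -2 + (-⅖ + a) = -12/5 + a)
t(p, Y) = Y + Y² (t(p, Y) = Y² + Y = Y + Y²)
(91 + V(13))*t(1, D(G(-3), -2)) = (91 + 13^(3/2))*((-12/5 + (-4 - 3))*(1 + (-12/5 + (-4 - 3)))) = (91 + 13*√13)*((-12/5 - 7)*(1 + (-12/5 - 7))) = (91 + 13*√13)*(-47*(1 - 47/5)/5) = (91 + 13*√13)*(-47/5*(-42/5)) = (91 + 13*√13)*(1974/25) = 179634/25 + 25662*√13/25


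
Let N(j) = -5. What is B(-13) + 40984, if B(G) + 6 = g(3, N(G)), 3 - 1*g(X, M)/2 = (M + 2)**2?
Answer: 40966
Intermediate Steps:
g(X, M) = 6 - 2*(2 + M)**2 (g(X, M) = 6 - 2*(M + 2)**2 = 6 - 2*(2 + M)**2)
B(G) = -18 (B(G) = -6 + (6 - 2*(2 - 5)**2) = -6 + (6 - 2*(-3)**2) = -6 + (6 - 2*9) = -6 + (6 - 18) = -6 - 12 = -18)
B(-13) + 40984 = -18 + 40984 = 40966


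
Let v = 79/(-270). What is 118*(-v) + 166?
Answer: 27071/135 ≈ 200.53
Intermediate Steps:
v = -79/270 (v = 79*(-1/270) = -79/270 ≈ -0.29259)
118*(-v) + 166 = 118*(-1*(-79/270)) + 166 = 118*(79/270) + 166 = 4661/135 + 166 = 27071/135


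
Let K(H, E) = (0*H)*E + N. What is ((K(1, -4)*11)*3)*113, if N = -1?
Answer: -3729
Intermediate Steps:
K(H, E) = -1 (K(H, E) = (0*H)*E - 1 = 0*E - 1 = 0 - 1 = -1)
((K(1, -4)*11)*3)*113 = (-1*11*3)*113 = -11*3*113 = -33*113 = -3729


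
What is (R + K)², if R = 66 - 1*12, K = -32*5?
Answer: 11236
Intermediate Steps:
K = -160
R = 54 (R = 66 - 12 = 54)
(R + K)² = (54 - 160)² = (-106)² = 11236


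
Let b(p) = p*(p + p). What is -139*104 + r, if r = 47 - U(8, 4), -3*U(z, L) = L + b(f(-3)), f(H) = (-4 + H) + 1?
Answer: -43151/3 ≈ -14384.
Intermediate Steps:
f(H) = -3 + H
b(p) = 2*p² (b(p) = p*(2*p) = 2*p²)
U(z, L) = -24 - L/3 (U(z, L) = -(L + 2*(-3 - 3)²)/3 = -(L + 2*(-6)²)/3 = -(L + 2*36)/3 = -(L + 72)/3 = -(72 + L)/3 = -24 - L/3)
r = 217/3 (r = 47 - (-24 - ⅓*4) = 47 - (-24 - 4/3) = 47 - 1*(-76/3) = 47 + 76/3 = 217/3 ≈ 72.333)
-139*104 + r = -139*104 + 217/3 = -14456 + 217/3 = -43151/3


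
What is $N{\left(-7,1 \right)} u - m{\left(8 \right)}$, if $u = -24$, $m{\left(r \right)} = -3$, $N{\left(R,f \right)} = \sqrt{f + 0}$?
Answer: $-21$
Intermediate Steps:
$N{\left(R,f \right)} = \sqrt{f}$
$N{\left(-7,1 \right)} u - m{\left(8 \right)} = \sqrt{1} \left(-24\right) - -3 = 1 \left(-24\right) + 3 = -24 + 3 = -21$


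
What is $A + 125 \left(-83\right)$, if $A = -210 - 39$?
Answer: $-10624$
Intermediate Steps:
$A = -249$ ($A = -210 - 39 = -249$)
$A + 125 \left(-83\right) = -249 + 125 \left(-83\right) = -249 - 10375 = -10624$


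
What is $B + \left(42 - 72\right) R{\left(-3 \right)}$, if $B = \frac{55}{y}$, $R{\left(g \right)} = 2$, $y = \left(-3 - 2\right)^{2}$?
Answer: $- \frac{289}{5} \approx -57.8$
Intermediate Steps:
$y = 25$ ($y = \left(-5\right)^{2} = 25$)
$B = \frac{11}{5}$ ($B = \frac{55}{25} = 55 \cdot \frac{1}{25} = \frac{11}{5} \approx 2.2$)
$B + \left(42 - 72\right) R{\left(-3 \right)} = \frac{11}{5} + \left(42 - 72\right) 2 = \frac{11}{5} - 60 = - \frac{289}{5}$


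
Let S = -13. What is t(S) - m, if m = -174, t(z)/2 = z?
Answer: 148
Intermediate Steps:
t(z) = 2*z
t(S) - m = 2*(-13) - 1*(-174) = -26 + 174 = 148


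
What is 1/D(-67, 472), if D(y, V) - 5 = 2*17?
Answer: 1/39 ≈ 0.025641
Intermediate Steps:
D(y, V) = 39 (D(y, V) = 5 + 2*17 = 5 + 34 = 39)
1/D(-67, 472) = 1/39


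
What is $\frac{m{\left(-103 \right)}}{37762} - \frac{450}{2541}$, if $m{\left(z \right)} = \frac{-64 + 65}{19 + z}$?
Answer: $- \frac{67971721}{383812968} \approx -0.1771$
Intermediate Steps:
$m{\left(z \right)} = \frac{1}{19 + z}$ ($m{\left(z \right)} = 1 \frac{1}{19 + z} = \frac{1}{19 + z}$)
$\frac{m{\left(-103 \right)}}{37762} - \frac{450}{2541} = \frac{1}{\left(19 - 103\right) 37762} - \frac{450}{2541} = \frac{1}{-84} \cdot \frac{1}{37762} - \frac{150}{847} = \left(- \frac{1}{84}\right) \frac{1}{37762} - \frac{150}{847} = - \frac{1}{3172008} - \frac{150}{847} = - \frac{67971721}{383812968}$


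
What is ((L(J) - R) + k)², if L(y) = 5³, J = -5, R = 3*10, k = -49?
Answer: 2116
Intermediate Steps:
R = 30
L(y) = 125
((L(J) - R) + k)² = ((125 - 1*30) - 49)² = ((125 - 30) - 49)² = (95 - 49)² = 46² = 2116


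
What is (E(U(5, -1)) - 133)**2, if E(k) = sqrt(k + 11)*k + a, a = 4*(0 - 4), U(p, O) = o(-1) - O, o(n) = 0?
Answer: 22213 - 596*sqrt(3) ≈ 21181.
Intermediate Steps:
U(p, O) = -O (U(p, O) = 0 - O = -O)
a = -16 (a = 4*(-4) = -16)
E(k) = -16 + k*sqrt(11 + k) (E(k) = sqrt(k + 11)*k - 16 = sqrt(11 + k)*k - 16 = k*sqrt(11 + k) - 16 = -16 + k*sqrt(11 + k))
(E(U(5, -1)) - 133)**2 = ((-16 + (-1*(-1))*sqrt(11 - 1*(-1))) - 133)**2 = ((-16 + 1*sqrt(11 + 1)) - 133)**2 = ((-16 + 1*sqrt(12)) - 133)**2 = ((-16 + 1*(2*sqrt(3))) - 133)**2 = ((-16 + 2*sqrt(3)) - 133)**2 = (-149 + 2*sqrt(3))**2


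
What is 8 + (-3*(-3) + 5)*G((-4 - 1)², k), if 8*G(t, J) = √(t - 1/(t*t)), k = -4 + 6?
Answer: 8 + 21*√434/50 ≈ 16.750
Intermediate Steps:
k = 2
G(t, J) = √(t - 1/t²)/8 (G(t, J) = √(t - 1/(t*t))/8 = √(t - 1/(t²))/8 = √(t - 1/t²)/8)
8 + (-3*(-3) + 5)*G((-4 - 1)², k) = 8 + (-3*(-3) + 5)*(√((-4 - 1)² - 1/((-4 - 1)²)²)/8) = 8 + (9 + 5)*(√((-5)² - 1/((-5)²)²)/8) = 8 + 14*(√(25 - 1/25²)/8) = 8 + 14*(√(25 - 1*1/625)/8) = 8 + 14*(√(25 - 1/625)/8) = 8 + 14*(√(15624/625)/8) = 8 + 14*((6*√434/25)/8) = 8 + 14*(3*√434/100) = 8 + 21*√434/50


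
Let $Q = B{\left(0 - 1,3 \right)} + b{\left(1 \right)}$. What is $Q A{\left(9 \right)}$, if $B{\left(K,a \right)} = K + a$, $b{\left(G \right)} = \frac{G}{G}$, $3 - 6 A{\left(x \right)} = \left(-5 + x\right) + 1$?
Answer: $-1$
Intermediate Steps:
$A{\left(x \right)} = \frac{7}{6} - \frac{x}{6}$ ($A{\left(x \right)} = \frac{1}{2} - \frac{\left(-5 + x\right) + 1}{6} = \frac{1}{2} - \frac{-4 + x}{6} = \frac{1}{2} - \left(- \frac{2}{3} + \frac{x}{6}\right) = \frac{7}{6} - \frac{x}{6}$)
$b{\left(G \right)} = 1$
$Q = 3$ ($Q = \left(\left(0 - 1\right) + 3\right) + 1 = \left(-1 + 3\right) + 1 = 2 + 1 = 3$)
$Q A{\left(9 \right)} = 3 \left(\frac{7}{6} - \frac{3}{2}\right) = 3 \left(- \frac{1}{3}\right) = -1$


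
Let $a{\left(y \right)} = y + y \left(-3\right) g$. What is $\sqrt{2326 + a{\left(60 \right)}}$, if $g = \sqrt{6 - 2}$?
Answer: $\sqrt{2026} \approx 45.011$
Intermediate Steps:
$g = 2$ ($g = \sqrt{4} = 2$)
$a{\left(y \right)} = - 5 y$ ($a{\left(y \right)} = y + y \left(-3\right) 2 = y + - 3 y 2 = y - 6 y = - 5 y$)
$\sqrt{2326 + a{\left(60 \right)}} = \sqrt{2326 - 300} = \sqrt{2026}$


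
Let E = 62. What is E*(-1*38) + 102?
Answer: -2254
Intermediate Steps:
E*(-1*38) + 102 = 62*(-1*38) + 102 = 62*(-38) + 102 = -2356 + 102 = -2254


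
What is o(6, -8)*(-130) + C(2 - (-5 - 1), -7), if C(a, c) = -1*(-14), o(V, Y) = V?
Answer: -766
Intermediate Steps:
C(a, c) = 14
o(6, -8)*(-130) + C(2 - (-5 - 1), -7) = 6*(-130) + 14 = -780 + 14 = -766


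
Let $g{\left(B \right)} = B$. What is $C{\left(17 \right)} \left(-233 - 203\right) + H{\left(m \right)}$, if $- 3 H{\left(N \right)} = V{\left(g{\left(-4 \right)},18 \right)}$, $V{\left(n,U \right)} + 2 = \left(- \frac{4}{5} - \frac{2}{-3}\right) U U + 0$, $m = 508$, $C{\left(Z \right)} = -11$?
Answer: $\frac{72166}{15} \approx 4811.1$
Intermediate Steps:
$V{\left(n,U \right)} = -2 - \frac{2 U^{2}}{15}$ ($V{\left(n,U \right)} = -2 + \left(\left(- \frac{4}{5} - \frac{2}{-3}\right) U U + 0\right) = -2 + \left(\left(\left(-4\right) \frac{1}{5} - - \frac{2}{3}\right) U U + 0\right) = -2 + \left(\left(- \frac{4}{5} + \frac{2}{3}\right) U U + 0\right) = -2 + \left(- \frac{2 U}{15} U + 0\right) = -2 + \left(- \frac{2 U^{2}}{15} + 0\right) = -2 - \frac{2 U^{2}}{15}$)
$H{\left(N \right)} = \frac{226}{15}$ ($H{\left(N \right)} = - \frac{-2 - \frac{2 \cdot 18^{2}}{15}}{3} = - \frac{-2 - \frac{216}{5}}{3} = \left(- \frac{1}{3}\right) \left(- \frac{226}{5}\right) = \frac{226}{15}$)
$C{\left(17 \right)} \left(-233 - 203\right) + H{\left(m \right)} = - 11 \left(-233 - 203\right) + \frac{226}{15} = \left(-11\right) \left(-436\right) + \frac{226}{15} = 4796 + \frac{226}{15} = \frac{72166}{15}$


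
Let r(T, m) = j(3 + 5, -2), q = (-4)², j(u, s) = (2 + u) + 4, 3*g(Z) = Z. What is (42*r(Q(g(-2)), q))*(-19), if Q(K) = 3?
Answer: -11172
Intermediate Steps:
g(Z) = Z/3
j(u, s) = 6 + u
q = 16
r(T, m) = 14 (r(T, m) = 6 + (3 + 5) = 6 + 8 = 14)
(42*r(Q(g(-2)), q))*(-19) = (42*14)*(-19) = 588*(-19) = -11172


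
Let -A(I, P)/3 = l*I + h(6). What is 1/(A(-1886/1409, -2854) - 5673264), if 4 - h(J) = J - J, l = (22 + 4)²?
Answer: -1409/7989821076 ≈ -1.7635e-7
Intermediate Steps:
l = 676 (l = 26² = 676)
h(J) = 4 (h(J) = 4 - (J - J) = 4 - 1*0 = 4 + 0 = 4)
A(I, P) = -12 - 2028*I (A(I, P) = -3*(676*I + 4) = -3*(4 + 676*I) = -12 - 2028*I)
1/(A(-1886/1409, -2854) - 5673264) = 1/((-12 - (-3824808)/1409) - 5673264) = 1/((-12 - 2028*(-1886/1409)) - 5673264) = 1/((-12 + 3824808/1409) - 5673264) = 1/(3807900/1409 - 5673264) = 1/(-7989821076/1409) = -1409/7989821076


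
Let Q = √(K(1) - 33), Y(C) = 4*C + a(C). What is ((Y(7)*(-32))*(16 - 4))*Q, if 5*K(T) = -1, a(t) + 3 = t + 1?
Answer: -12672*I*√830/5 ≈ -73015.0*I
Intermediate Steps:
a(t) = -2 + t (a(t) = -3 + (t + 1) = -3 + (1 + t) = -2 + t)
K(T) = -⅕ (K(T) = (⅕)*(-1) = -⅕)
Y(C) = -2 + 5*C (Y(C) = 4*C + (-2 + C) = -2 + 5*C)
Q = I*√830/5 (Q = √(-⅕ - 33) = √(-166/5) = I*√830/5 ≈ 5.7619*I)
((Y(7)*(-32))*(16 - 4))*Q = (((-2 + 5*7)*(-32))*(16 - 4))*(I*√830/5) = (((-2 + 35)*(-32))*12)*(I*√830/5) = ((33*(-32))*12)*(I*√830/5) = (-1056*12)*(I*√830/5) = -12672*I*√830/5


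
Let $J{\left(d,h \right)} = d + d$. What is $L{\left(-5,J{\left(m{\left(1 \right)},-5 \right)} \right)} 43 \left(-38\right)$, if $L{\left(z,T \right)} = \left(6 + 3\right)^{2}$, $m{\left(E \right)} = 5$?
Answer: $-132354$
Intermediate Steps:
$J{\left(d,h \right)} = 2 d$
$L{\left(z,T \right)} = 81$ ($L{\left(z,T \right)} = 9^{2} = 81$)
$L{\left(-5,J{\left(m{\left(1 \right)},-5 \right)} \right)} 43 \left(-38\right) = 81 \cdot 43 \left(-38\right) = 3483 \left(-38\right) = -132354$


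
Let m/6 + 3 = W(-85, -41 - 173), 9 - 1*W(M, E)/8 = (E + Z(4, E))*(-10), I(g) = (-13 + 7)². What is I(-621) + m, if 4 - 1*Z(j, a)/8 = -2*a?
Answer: -1730430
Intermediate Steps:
Z(j, a) = 32 + 16*a (Z(j, a) = 32 - (-16)*a = 32 + 16*a)
I(g) = 36 (I(g) = (-6)² = 36)
W(M, E) = 2632 + 1360*E (W(M, E) = 72 - 8*(E + (32 + 16*E))*(-10) = 72 - 8*(32 + 17*E)*(-10) = 72 - 8*(-320 - 170*E) = 72 + (2560 + 1360*E) = 2632 + 1360*E)
m = -1730466 (m = -18 + 6*(2632 + 1360*(-41 - 173)) = -18 + 6*(2632 + 1360*(-214)) = -18 + 6*(2632 - 291040) = -18 + 6*(-288408) = -18 - 1730448 = -1730466)
I(-621) + m = 36 - 1730466 = -1730430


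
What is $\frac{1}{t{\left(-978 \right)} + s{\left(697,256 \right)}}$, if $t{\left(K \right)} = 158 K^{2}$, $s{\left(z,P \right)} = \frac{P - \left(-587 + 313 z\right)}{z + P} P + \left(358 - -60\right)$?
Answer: $\frac{953}{143966386762} \approx 6.6196 \cdot 10^{-9}$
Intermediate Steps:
$s{\left(z,P \right)} = 418 + \frac{P \left(587 + P - 313 z\right)}{P + z}$ ($s{\left(z,P \right)} = \frac{P - \left(-587 + 313 z\right)}{P + z} P + \left(358 + 60\right) = \frac{587 + P - 313 z}{P + z} P + 418 = \frac{P \left(587 + P - 313 z\right)}{P + z} + 418 = 418 + \frac{P \left(587 + P - 313 z\right)}{P + z}$)
$\frac{1}{t{\left(-978 \right)} + s{\left(697,256 \right)}} = \frac{1}{158 \left(-978\right)^{2} + \frac{256^{2} + 418 \cdot 697 + 1005 \cdot 256 - 80128 \cdot 697}{256 + 697}} = \frac{1}{158 \cdot 956484 + \frac{65536 + 291346 + 257280 - 55849216}{953}} = \frac{1}{151124472 + \frac{1}{953} \left(-55235054\right)} = \frac{1}{151124472 - \frac{55235054}{953}} = \frac{1}{\frac{143966386762}{953}} = \frac{953}{143966386762}$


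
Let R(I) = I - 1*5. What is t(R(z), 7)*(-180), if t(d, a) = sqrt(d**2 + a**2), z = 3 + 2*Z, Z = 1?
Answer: -1260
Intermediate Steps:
z = 5 (z = 3 + 2*1 = 3 + 2 = 5)
R(I) = -5 + I (R(I) = I - 5 = -5 + I)
t(d, a) = sqrt(a**2 + d**2)
t(R(z), 7)*(-180) = sqrt(7**2 + (-5 + 5)**2)*(-180) = sqrt(49 + 0**2)*(-180) = sqrt(49 + 0)*(-180) = sqrt(49)*(-180) = 7*(-180) = -1260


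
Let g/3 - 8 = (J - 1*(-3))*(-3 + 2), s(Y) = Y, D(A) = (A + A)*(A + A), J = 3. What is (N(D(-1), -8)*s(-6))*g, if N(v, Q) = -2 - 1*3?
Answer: 180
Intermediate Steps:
D(A) = 4*A**2 (D(A) = (2*A)*(2*A) = 4*A**2)
N(v, Q) = -5 (N(v, Q) = -2 - 3 = -5)
g = 6 (g = 24 + 3*((3 - 1*(-3))*(-3 + 2)) = 24 + 3*((3 + 3)*(-1)) = 24 + 3*(6*(-1)) = 24 + 3*(-6) = 24 - 18 = 6)
(N(D(-1), -8)*s(-6))*g = -5*(-6)*6 = 30*6 = 180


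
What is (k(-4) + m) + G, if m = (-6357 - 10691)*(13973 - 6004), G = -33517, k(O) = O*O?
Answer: -135889013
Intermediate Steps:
k(O) = O²
m = -135855512 (m = -17048*7969 = -135855512)
(k(-4) + m) + G = ((-4)² - 135855512) - 33517 = (16 - 135855512) - 33517 = -135855496 - 33517 = -135889013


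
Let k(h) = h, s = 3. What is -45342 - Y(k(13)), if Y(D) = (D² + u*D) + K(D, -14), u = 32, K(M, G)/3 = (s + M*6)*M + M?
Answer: -49125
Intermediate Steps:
K(M, G) = 3*M + 3*M*(3 + 6*M) (K(M, G) = 3*((3 + M*6)*M + M) = 3*((3 + 6*M)*M + M) = 3*(M*(3 + 6*M) + M) = 3*(M + M*(3 + 6*M)) = 3*M + 3*M*(3 + 6*M))
Y(D) = D² + 32*D + 6*D*(2 + 3*D) (Y(D) = (D² + 32*D) + 6*D*(2 + 3*D) = D² + 32*D + 6*D*(2 + 3*D))
-45342 - Y(k(13)) = -45342 - 13*(44 + 19*13) = -45342 - 13*(44 + 247) = -45342 - 13*291 = -45342 - 1*3783 = -45342 - 3783 = -49125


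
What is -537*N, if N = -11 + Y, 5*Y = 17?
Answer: 20406/5 ≈ 4081.2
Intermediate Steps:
Y = 17/5 (Y = (⅕)*17 = 17/5 ≈ 3.4000)
N = -38/5 (N = -11 + 17/5 = -38/5 ≈ -7.6000)
-537*N = -537*(-38/5) = 20406/5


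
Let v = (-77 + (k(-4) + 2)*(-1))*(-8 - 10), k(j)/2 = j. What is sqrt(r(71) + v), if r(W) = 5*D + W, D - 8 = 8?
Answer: sqrt(1429) ≈ 37.802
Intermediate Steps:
D = 16 (D = 8 + 8 = 16)
r(W) = 80 + W (r(W) = 5*16 + W = 80 + W)
k(j) = 2*j
v = 1278 (v = (-77 + (2*(-4) + 2)*(-1))*(-8 - 10) = (-77 + (-8 + 2)*(-1))*(-18) = (-77 - 6*(-1))*(-18) = (-77 + 6)*(-18) = -71*(-18) = 1278)
sqrt(r(71) + v) = sqrt((80 + 71) + 1278) = sqrt(151 + 1278) = sqrt(1429)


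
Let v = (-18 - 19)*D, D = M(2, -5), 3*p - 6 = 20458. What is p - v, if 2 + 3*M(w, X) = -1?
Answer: 20353/3 ≈ 6784.3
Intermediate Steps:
M(w, X) = -1 (M(w, X) = -⅔ + (⅓)*(-1) = -⅔ - ⅓ = -1)
p = 20464/3 (p = 2 + (⅓)*20458 = 2 + 20458/3 = 20464/3 ≈ 6821.3)
D = -1
v = 37 (v = (-18 - 19)*(-1) = -37*(-1) = 37)
p - v = 20464/3 - 1*37 = 20464/3 - 37 = 20353/3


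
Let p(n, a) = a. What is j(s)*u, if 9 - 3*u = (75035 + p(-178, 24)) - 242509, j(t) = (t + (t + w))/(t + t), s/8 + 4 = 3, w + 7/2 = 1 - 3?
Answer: 7200737/96 ≈ 75008.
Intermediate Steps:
w = -11/2 (w = -7/2 + (1 - 3) = -7/2 - 2 = -11/2 ≈ -5.5000)
s = -8 (s = -32 + 8*3 = -32 + 24 = -8)
j(t) = (-11/2 + 2*t)/(2*t) (j(t) = (t + (t - 11/2))/(t + t) = (t + (-11/2 + t))/((2*t)) = (-11/2 + 2*t)*(1/(2*t)) = (-11/2 + 2*t)/(2*t))
u = 167459/3 (u = 3 - ((75035 + 24) - 242509)/3 = 3 - (75059 - 242509)/3 = 3 - 1/3*(-167450) = 3 + 167450/3 = 167459/3 ≈ 55820.)
j(s)*u = ((-11/4 - 8)/(-8))*(167459/3) = -1/8*(-43/4)*(167459/3) = (43/32)*(167459/3) = 7200737/96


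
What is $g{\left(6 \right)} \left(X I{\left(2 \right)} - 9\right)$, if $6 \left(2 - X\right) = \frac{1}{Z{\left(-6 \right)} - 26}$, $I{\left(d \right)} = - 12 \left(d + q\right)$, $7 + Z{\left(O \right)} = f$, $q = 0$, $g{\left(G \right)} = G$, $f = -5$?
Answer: $- \frac{6510}{19} \approx -342.63$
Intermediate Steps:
$Z{\left(O \right)} = -12$ ($Z{\left(O \right)} = -7 - 5 = -12$)
$I{\left(d \right)} = - 12 d$ ($I{\left(d \right)} = - 12 \left(d + 0\right) = - 12 d$)
$X = \frac{457}{228}$ ($X = 2 - \frac{1}{6 \left(-12 - 26\right)} = 2 - \frac{1}{6 \left(-38\right)} = 2 - - \frac{1}{228} = 2 + \frac{1}{228} = \frac{457}{228} \approx 2.0044$)
$g{\left(6 \right)} \left(X I{\left(2 \right)} - 9\right) = 6 \left(\frac{457 \left(\left(-12\right) 2\right)}{228} - 9\right) = 6 \left(\frac{457}{228} \left(-24\right) - 9\right) = 6 \left(- \frac{914}{19} - 9\right) = 6 \left(- \frac{1085}{19}\right) = - \frac{6510}{19}$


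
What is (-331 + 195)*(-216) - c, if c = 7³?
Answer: 29033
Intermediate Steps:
c = 343
(-331 + 195)*(-216) - c = (-331 + 195)*(-216) - 1*343 = -136*(-216) - 343 = 29376 - 343 = 29033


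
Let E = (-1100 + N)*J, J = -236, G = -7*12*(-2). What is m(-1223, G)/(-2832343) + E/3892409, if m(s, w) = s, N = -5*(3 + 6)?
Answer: 26555729023/380159909803 ≈ 0.069854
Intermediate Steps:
G = 168 (G = -84*(-2) = 168)
N = -45 (N = -5*9 = -45)
E = 270220 (E = (-1100 - 45)*(-236) = -1145*(-236) = 270220)
m(-1223, G)/(-2832343) + E/3892409 = -1223/(-2832343) + 270220/3892409 = -1223*(-1/2832343) + 270220*(1/3892409) = 1223/2832343 + 270220/3892409 = 26555729023/380159909803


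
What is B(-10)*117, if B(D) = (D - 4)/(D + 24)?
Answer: -117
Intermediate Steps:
B(D) = (-4 + D)/(24 + D)
B(-10)*117 = ((-4 - 10)/(24 - 10))*117 = (-14/14)*117 = ((1/14)*(-14))*117 = -1*117 = -117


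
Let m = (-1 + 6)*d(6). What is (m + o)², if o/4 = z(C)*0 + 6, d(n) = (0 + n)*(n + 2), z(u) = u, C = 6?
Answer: 69696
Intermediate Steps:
d(n) = n*(2 + n)
m = 240 (m = (-1 + 6)*(6*(2 + 6)) = 5*(6*8) = 5*48 = 240)
o = 24 (o = 4*(6*0 + 6) = 4*(0 + 6) = 4*6 = 24)
(m + o)² = (240 + 24)² = 264² = 69696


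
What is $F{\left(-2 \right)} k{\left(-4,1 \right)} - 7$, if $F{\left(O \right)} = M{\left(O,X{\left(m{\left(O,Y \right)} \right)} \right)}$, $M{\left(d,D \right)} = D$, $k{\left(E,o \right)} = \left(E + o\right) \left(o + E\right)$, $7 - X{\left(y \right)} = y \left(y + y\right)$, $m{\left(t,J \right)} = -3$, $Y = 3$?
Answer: $-106$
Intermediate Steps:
$X{\left(y \right)} = 7 - 2 y^{2}$ ($X{\left(y \right)} = 7 - y \left(y + y\right) = 7 - y 2 y = 7 - 2 y^{2}$)
$k{\left(E,o \right)} = \left(E + o\right)^{2}$ ($k{\left(E,o \right)} = \left(E + o\right) \left(E + o\right) = \left(E + o\right)^{2}$)
$F{\left(O \right)} = -11$ ($F{\left(O \right)} = 7 - 2 \left(-3\right)^{2} = 7 - 18 = -11$)
$F{\left(-2 \right)} k{\left(-4,1 \right)} - 7 = - 11 \left(-4 + 1\right)^{2} - 7 = - 11 \left(-3\right)^{2} - 7 = \left(-11\right) 9 - 7 = -99 - 7 = -106$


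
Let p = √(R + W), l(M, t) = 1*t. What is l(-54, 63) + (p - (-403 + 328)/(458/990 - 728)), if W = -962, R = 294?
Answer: 22651128/360131 + 2*I*√167 ≈ 62.897 + 25.846*I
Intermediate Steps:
l(M, t) = t
p = 2*I*√167 (p = √(294 - 962) = √(-668) = 2*I*√167 ≈ 25.846*I)
l(-54, 63) + (p - (-403 + 328)/(458/990 - 728)) = 63 + (2*I*√167 - (-403 + 328)/(458/990 - 728)) = 63 + (2*I*√167 - (-75)/(458*(1/990) - 728)) = 63 + (2*I*√167 - (-75)/(229/495 - 728)) = 63 + (2*I*√167 - (-75)/(-360131/495)) = 63 + (2*I*√167 - (-75)*(-495)/360131) = 63 + (2*I*√167 - 1*37125/360131) = 63 + (2*I*√167 - 37125/360131) = 63 + (-37125/360131 + 2*I*√167) = 22651128/360131 + 2*I*√167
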